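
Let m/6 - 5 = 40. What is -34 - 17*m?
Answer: -4624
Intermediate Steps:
m = 270 (m = 30 + 6*40 = 30 + 240 = 270)
-34 - 17*m = -34 - 17*270 = -34 - 4590 = -4624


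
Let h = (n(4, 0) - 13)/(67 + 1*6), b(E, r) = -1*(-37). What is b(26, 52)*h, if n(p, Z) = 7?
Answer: -222/73 ≈ -3.0411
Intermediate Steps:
b(E, r) = 37
h = -6/73 (h = (7 - 13)/(67 + 1*6) = -6/(67 + 6) = -6/73 ≈ -0.082192)
b(26, 52)*h = 37*(-6/73) = -222/73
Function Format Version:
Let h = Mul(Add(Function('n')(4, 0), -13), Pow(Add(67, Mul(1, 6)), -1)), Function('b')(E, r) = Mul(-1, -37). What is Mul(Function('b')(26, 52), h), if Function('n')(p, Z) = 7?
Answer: Rational(-222, 73) ≈ -3.0411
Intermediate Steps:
Function('b')(E, r) = 37
h = Rational(-6, 73) (h = Mul(Add(7, -13), Pow(Add(67, Mul(1, 6)), -1)) = Mul(-6, Pow(Add(67, 6), -1)) = Mul(-6, Pow(73, -1)) = Mul(-6, Rational(1, 73)) = Rational(-6, 73) ≈ -0.082192)
Mul(Function('b')(26, 52), h) = Mul(37, Rational(-6, 73)) = Rational(-222, 73)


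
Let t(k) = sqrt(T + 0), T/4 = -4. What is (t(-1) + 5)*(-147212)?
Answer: -736060 - 588848*I ≈ -7.3606e+5 - 5.8885e+5*I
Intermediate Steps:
T = -16 (T = 4*(-4) = -16)
t(k) = 4*I (t(k) = sqrt(-16 + 0) = sqrt(-16) = 4*I)
(t(-1) + 5)*(-147212) = (4*I + 5)*(-147212) = (5 + 4*I)*(-147212) = -736060 - 588848*I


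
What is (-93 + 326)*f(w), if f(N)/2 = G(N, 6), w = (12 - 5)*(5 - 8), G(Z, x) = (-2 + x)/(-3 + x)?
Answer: 1864/3 ≈ 621.33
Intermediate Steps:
G(Z, x) = (-2 + x)/(-3 + x)
w = -21 (w = 7*(-3) = -21)
f(N) = 8/3 (f(N) = 2*((-2 + 6)/(-3 + 6)) = 2*(4/3) = 8/3)
(-93 + 326)*f(w) = (-93 + 326)*(8/3) = 233*(8/3) = 1864/3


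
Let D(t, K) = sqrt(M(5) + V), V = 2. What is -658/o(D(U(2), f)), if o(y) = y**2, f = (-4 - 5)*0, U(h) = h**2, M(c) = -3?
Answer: 658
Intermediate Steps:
f = 0 (f = -9*0 = 0)
D(t, K) = I (D(t, K) = sqrt(-3 + 2) = sqrt(-1) = I)
-658/o(D(U(2), f)) = -658/(I**2) = -658/(-1) = -658*(-1) = 658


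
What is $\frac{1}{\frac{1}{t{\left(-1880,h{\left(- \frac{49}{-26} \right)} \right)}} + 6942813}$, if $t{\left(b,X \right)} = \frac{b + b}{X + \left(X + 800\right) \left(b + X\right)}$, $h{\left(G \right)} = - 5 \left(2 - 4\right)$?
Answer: $\frac{376}{2610649157} \approx 1.4403 \cdot 10^{-7}$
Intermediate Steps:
$h{\left(G \right)} = 10$ ($h{\left(G \right)} = \left(-5\right) \left(-2\right) = 10$)
$t{\left(b,X \right)} = \frac{2 b}{X + \left(800 + X\right) \left(X + b\right)}$
$\frac{1}{\frac{1}{t{\left(-1880,h{\left(- \frac{49}{-26} \right)} \right)}} + 6942813} = \frac{1}{\frac{1}{2 \left(-1880\right) \frac{1}{10^{2} + 800 \left(-1880\right) + 801 \cdot 10 + 10 \left(-1880\right)}} + 6942813} = \frac{1}{\frac{1}{2 \left(-1880\right) \frac{1}{100 - 1504000 + 8010 - 18800}} + 6942813} = \frac{1}{\frac{1}{2 \left(-1880\right) \frac{1}{-1514690}} + 6942813} = \frac{1}{\frac{1}{2 \left(-1880\right) \left(- \frac{1}{1514690}\right)} + 6942813} = \frac{1}{\frac{1}{\frac{376}{151469}} + 6942813} = \frac{1}{\frac{151469}{376} + 6942813} = \frac{1}{\frac{2610649157}{376}} = \frac{376}{2610649157}$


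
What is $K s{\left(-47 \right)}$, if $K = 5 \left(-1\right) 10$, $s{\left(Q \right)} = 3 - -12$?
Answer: $-750$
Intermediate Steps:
$s{\left(Q \right)} = 15$ ($s{\left(Q \right)} = 3 + 12 = 15$)
$K = -50$ ($K = \left(-5\right) 10 = -50$)
$K s{\left(-47 \right)} = \left(-50\right) 15 = -750$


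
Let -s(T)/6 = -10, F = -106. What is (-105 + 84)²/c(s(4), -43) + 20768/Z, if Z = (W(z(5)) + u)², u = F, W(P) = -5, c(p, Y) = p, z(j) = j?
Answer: 2226547/246420 ≈ 9.0356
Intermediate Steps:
s(T) = 60 (s(T) = -6*(-10) = 60)
u = -106
Z = 12321 (Z = (-5 - 106)² = (-111)² = 12321)
(-105 + 84)²/c(s(4), -43) + 20768/Z = (-105 + 84)²/60 + 20768/12321 = (-21)²*(1/60) + 20768*(1/12321) = 441*(1/60) + 20768/12321 = 147/20 + 20768/12321 = 2226547/246420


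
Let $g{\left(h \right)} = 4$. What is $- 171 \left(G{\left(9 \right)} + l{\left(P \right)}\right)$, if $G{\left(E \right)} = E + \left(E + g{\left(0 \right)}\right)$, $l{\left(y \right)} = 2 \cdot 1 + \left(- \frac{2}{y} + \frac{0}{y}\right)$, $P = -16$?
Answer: $- \frac{33003}{8} \approx -4125.4$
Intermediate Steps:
$l{\left(y \right)} = 2 - \frac{2}{y}$ ($l{\left(y \right)} = 2 + \left(- \frac{2}{y} + 0\right) = 2 - \frac{2}{y}$)
$G{\left(E \right)} = 4 + 2 E$ ($G{\left(E \right)} = E + \left(E + 4\right) = E + \left(4 + E\right) = 4 + 2 E$)
$- 171 \left(G{\left(9 \right)} + l{\left(P \right)}\right) = - 171 \left(\left(4 + 2 \cdot 9\right) + \left(2 - \frac{2}{-16}\right)\right) = - 171 \left(\left(4 + 18\right) + \left(2 - - \frac{1}{8}\right)\right) = - 171 \left(22 + \left(2 + \frac{1}{8}\right)\right) = - 171 \left(22 + \frac{17}{8}\right) = \left(-171\right) \frac{193}{8} = - \frac{33003}{8}$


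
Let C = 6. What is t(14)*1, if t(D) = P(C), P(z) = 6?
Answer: 6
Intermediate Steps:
t(D) = 6
t(14)*1 = 6*1 = 6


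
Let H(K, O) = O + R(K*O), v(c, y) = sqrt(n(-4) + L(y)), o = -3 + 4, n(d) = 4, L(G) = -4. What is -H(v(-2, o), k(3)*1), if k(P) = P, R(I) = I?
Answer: -3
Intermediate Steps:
o = 1
v(c, y) = 0 (v(c, y) = sqrt(4 - 4) = sqrt(0) = 0)
H(K, O) = O + K*O
-H(v(-2, o), k(3)*1) = -3*1*(1 + 0) = -3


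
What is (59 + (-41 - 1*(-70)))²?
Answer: 7744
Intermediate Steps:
(59 + (-41 - 1*(-70)))² = (59 + (-41 + 70))² = (59 + 29)² = 88² = 7744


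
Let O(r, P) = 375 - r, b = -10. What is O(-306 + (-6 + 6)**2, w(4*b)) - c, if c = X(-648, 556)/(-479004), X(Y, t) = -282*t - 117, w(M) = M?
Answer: 108681605/159668 ≈ 680.67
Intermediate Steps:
X(Y, t) = -117 - 282*t
c = 52303/159668 (c = (-117 - 282*556)/(-479004) = (-117 - 156792)*(-1/479004) = -156909*(-1/479004) = 52303/159668 ≈ 0.32757)
O(-306 + (-6 + 6)**2, w(4*b)) - c = (375 - (-306 + (-6 + 6)**2)) - 1*52303/159668 = (375 - (-306 + 0**2)) - 52303/159668 = (375 - (-306 + 0)) - 52303/159668 = (375 - 1*(-306)) - 52303/159668 = (375 + 306) - 52303/159668 = 681 - 52303/159668 = 108681605/159668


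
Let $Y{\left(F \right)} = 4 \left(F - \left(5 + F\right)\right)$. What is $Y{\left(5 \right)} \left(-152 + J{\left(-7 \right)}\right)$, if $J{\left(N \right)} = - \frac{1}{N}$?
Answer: $\frac{21260}{7} \approx 3037.1$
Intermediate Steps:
$Y{\left(F \right)} = -20$ ($Y{\left(F \right)} = 4 \left(-5\right) = -20$)
$Y{\left(5 \right)} \left(-152 + J{\left(-7 \right)}\right) = - 20 \left(-152 - \frac{1}{-7}\right) = - 20 \left(-152 - - \frac{1}{7}\right) = - 20 \left(-152 + \frac{1}{7}\right) = \left(-20\right) \left(- \frac{1063}{7}\right) = \frac{21260}{7}$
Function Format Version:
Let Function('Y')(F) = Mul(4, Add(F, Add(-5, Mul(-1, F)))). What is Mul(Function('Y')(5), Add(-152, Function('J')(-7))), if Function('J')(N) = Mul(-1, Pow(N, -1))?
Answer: Rational(21260, 7) ≈ 3037.1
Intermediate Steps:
Function('Y')(F) = -20 (Function('Y')(F) = Mul(4, -5) = -20)
Mul(Function('Y')(5), Add(-152, Function('J')(-7))) = Mul(-20, Add(-152, Mul(-1, Pow(-7, -1)))) = Mul(-20, Add(-152, Mul(-1, Rational(-1, 7)))) = Mul(-20, Add(-152, Rational(1, 7))) = Mul(-20, Rational(-1063, 7)) = Rational(21260, 7)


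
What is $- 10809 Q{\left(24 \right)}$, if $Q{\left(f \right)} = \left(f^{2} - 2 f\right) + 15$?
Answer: $-5869287$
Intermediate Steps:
$Q{\left(f \right)} = 15 + f^{2} - 2 f$
$- 10809 Q{\left(24 \right)} = - 10809 \left(15 + 24^{2} - 48\right) = - 10809 \left(15 + 576 - 48\right) = \left(-10809\right) 543 = -5869287$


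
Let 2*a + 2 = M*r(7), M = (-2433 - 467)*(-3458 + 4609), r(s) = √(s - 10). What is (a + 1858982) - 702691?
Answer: 1156290 - 1668950*I*√3 ≈ 1.1563e+6 - 2.8907e+6*I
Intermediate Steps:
r(s) = √(-10 + s)
M = -3337900 (M = -2900*1151 = -3337900)
a = -1 - 1668950*I*√3 (a = -1 + (-3337900*√(-10 + 7))/2 = -1 + (-3337900*I*√3)/2 = -1 - 1668950*I*√3 ≈ -1.0 - 2.8907e+6*I)
(a + 1858982) - 702691 = ((-1 - 1668950*I*√3) + 1858982) - 702691 = (1858981 - 1668950*I*√3) - 702691 = 1156290 - 1668950*I*√3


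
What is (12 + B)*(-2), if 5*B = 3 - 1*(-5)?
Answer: -136/5 ≈ -27.200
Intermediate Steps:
B = 8/5 (B = (3 - 1*(-5))/5 = (3 + 5)/5 = (1/5)*8 = 8/5 ≈ 1.6000)
(12 + B)*(-2) = (12 + 8/5)*(-2) = (68/5)*(-2) = -136/5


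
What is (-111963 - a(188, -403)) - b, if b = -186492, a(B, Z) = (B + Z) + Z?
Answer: 75147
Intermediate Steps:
a(B, Z) = B + 2*Z
(-111963 - a(188, -403)) - b = (-111963 - (188 + 2*(-403))) - 1*(-186492) = (-111963 - (188 - 806)) + 186492 = (-111963 - 1*(-618)) + 186492 = (-111963 + 618) + 186492 = -111345 + 186492 = 75147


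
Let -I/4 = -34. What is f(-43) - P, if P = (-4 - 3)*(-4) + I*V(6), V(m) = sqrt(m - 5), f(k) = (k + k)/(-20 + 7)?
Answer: -2046/13 ≈ -157.38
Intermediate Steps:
I = 136 (I = -4*(-34) = 136)
f(k) = -2*k/13 (f(k) = (2*k)/(-13) = (2*k)*(-1/13) = -2*k/13)
V(m) = sqrt(-5 + m)
P = 164 (P = (-4 - 3)*(-4) + 136*sqrt(-5 + 6) = -7*(-4) + 136*sqrt(1) = 28 + 136*1 = 28 + 136 = 164)
f(-43) - P = -2/13*(-43) - 1*164 = 86/13 - 164 = -2046/13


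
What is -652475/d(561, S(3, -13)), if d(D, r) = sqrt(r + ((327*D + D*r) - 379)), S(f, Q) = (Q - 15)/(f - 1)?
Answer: -130495*sqrt(438)/1752 ≈ -1558.8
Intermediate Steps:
S(f, Q) = (-15 + Q)/(-1 + f)
d(D, r) = sqrt(-379 + r + 327*D + D*r) (d(D, r) = sqrt(r + (-379 + 327*D + D*r)) = sqrt(-379 + r + 327*D + D*r))
-652475/d(561, S(3, -13)) = -652475/sqrt(-379 + (-15 - 13)/(-1 + 3) + 327*561 + 561*((-15 - 13)/(-1 + 3))) = -652475/sqrt(-379 - 28/2 + 183447 + 561*(-28/2)) = -652475/sqrt(-379 + (1/2)*(-28) + 183447 + 561*((1/2)*(-28))) = -652475/sqrt(-379 - 14 + 183447 + 561*(-14)) = -652475/sqrt(-379 - 14 + 183447 - 7854) = -652475*sqrt(438)/8760 = -130495*sqrt(438)/1752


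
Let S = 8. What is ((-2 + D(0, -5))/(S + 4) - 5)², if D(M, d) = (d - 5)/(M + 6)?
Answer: 36481/1296 ≈ 28.149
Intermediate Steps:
D(M, d) = (-5 + d)/(6 + M)
((-2 + D(0, -5))/(S + 4) - 5)² = ((-2 + (-5 - 5)/(6 + 0))/(8 + 4) - 5)² = ((-2 - 10/6)/12 - 5)² = ((-2 + (⅙)*(-10))*(1/12) - 5)² = ((-2 - 5/3)*(1/12) - 5)² = (-11/3*1/12 - 5)² = (-11/36 - 5)² = (-191/36)² = 36481/1296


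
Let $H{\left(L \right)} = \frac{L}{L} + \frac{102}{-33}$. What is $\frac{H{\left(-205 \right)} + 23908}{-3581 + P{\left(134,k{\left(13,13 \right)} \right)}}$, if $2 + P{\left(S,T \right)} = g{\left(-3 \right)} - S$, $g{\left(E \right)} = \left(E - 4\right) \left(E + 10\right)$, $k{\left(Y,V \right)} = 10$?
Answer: $- \frac{262965}{41426} \approx -6.3478$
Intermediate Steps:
$H{\left(L \right)} = - \frac{23}{11}$ ($H{\left(L \right)} = 1 + 102 \left(- \frac{1}{33}\right) = 1 - \frac{34}{11} = - \frac{23}{11}$)
$g{\left(E \right)} = \left(-4 + E\right) \left(10 + E\right)$
$P{\left(S,T \right)} = -51 - S$ ($P{\left(S,T \right)} = -2 - \left(49 + S\right) = -51 - S$)
$\frac{H{\left(-205 \right)} + 23908}{-3581 + P{\left(134,k{\left(13,13 \right)} \right)}} = \frac{- \frac{23}{11} + 23908}{-3581 - 185} = \frac{262965}{11 \left(-3581 - 185\right)} = \frac{262965}{11 \left(-3766\right)} = \frac{262965}{11} \left(- \frac{1}{3766}\right) = - \frac{262965}{41426}$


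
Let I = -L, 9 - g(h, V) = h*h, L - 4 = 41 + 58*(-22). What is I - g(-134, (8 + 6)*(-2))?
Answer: 19178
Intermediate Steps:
L = -1231 (L = 4 + (41 + 58*(-22)) = 4 + (41 - 1276) = 4 - 1235 = -1231)
g(h, V) = 9 - h² (g(h, V) = 9 - h*h = 9 - h²)
I = 1231 (I = -1*(-1231) = 1231)
I - g(-134, (8 + 6)*(-2)) = 1231 - (9 - 1*(-134)²) = 1231 - (9 - 1*17956) = 1231 - (9 - 17956) = 1231 - 1*(-17947) = 1231 + 17947 = 19178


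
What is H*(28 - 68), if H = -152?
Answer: 6080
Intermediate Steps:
H*(28 - 68) = -152*(28 - 68) = -152*(-40) = 6080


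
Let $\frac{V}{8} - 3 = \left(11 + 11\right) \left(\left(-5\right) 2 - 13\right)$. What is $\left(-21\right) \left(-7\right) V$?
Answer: $-591528$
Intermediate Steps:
$V = -4024$ ($V = 24 + 8 \left(11 + 11\right) \left(\left(-5\right) 2 - 13\right) = 24 + 8 \cdot 22 \left(-10 - 13\right) = 24 + 8 \cdot 22 \left(-23\right) = 24 + 8 \left(-506\right) = 24 - 4048 = -4024$)
$\left(-21\right) \left(-7\right) V = \left(-21\right) \left(-7\right) \left(-4024\right) = 147 \left(-4024\right) = -591528$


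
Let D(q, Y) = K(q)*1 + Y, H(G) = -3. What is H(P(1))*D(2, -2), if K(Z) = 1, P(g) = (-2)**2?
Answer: 3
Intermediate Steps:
P(g) = 4
D(q, Y) = 1 + Y (D(q, Y) = 1*1 + Y = 1 + Y)
H(P(1))*D(2, -2) = -3*(1 - 2) = -3*(-1) = 3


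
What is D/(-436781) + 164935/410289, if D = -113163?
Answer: 118470008342/179206439709 ≈ 0.66108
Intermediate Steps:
D/(-436781) + 164935/410289 = -113163/(-436781) + 164935/410289 = -113163*(-1/436781) + 164935*(1/410289) = 113163/436781 + 164935/410289 = 118470008342/179206439709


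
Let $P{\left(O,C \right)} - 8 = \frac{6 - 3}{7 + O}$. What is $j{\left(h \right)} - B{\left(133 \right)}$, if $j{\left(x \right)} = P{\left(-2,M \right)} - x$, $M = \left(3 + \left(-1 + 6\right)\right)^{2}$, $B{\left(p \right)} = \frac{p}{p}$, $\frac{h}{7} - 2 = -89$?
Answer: $\frac{3083}{5} \approx 616.6$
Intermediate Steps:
$h = -609$ ($h = 14 + 7 \left(-89\right) = 14 - 623 = -609$)
$B{\left(p \right)} = 1$
$M = 64$ ($M = \left(3 + 5\right)^{2} = 8^{2} = 64$)
$P{\left(O,C \right)} = 8 + \frac{3}{7 + O}$ ($P{\left(O,C \right)} = 8 + \frac{6 - 3}{7 + O} = 8 + \frac{3}{7 + O}$)
$j{\left(x \right)} = \frac{43}{5} - x$ ($j{\left(x \right)} = \frac{59 + 8 \left(-2\right)}{7 - 2} - x = \frac{59 - 16}{5} - x = \frac{1}{5} \cdot 43 - x = \frac{43}{5} - x$)
$j{\left(h \right)} - B{\left(133 \right)} = \left(\frac{43}{5} - -609\right) - 1 = \left(\frac{43}{5} + 609\right) - 1 = \frac{3088}{5} - 1 = \frac{3083}{5}$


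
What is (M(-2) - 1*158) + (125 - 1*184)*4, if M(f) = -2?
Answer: -396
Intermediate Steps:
(M(-2) - 1*158) + (125 - 1*184)*4 = (-2 - 1*158) + (125 - 1*184)*4 = (-2 - 158) + (125 - 184)*4 = -160 - 59*4 = -160 - 236 = -396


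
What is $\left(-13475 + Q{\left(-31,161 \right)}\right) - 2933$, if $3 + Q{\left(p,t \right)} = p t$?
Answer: $-21402$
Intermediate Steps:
$Q{\left(p,t \right)} = -3 + p t$
$\left(-13475 + Q{\left(-31,161 \right)}\right) - 2933 = \left(-13475 - 4994\right) - 2933 = -18469 - 2933 = -21402$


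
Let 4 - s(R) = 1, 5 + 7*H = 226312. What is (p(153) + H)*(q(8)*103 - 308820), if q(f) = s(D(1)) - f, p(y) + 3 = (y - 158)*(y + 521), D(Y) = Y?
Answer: -62700967160/7 ≈ -8.9573e+9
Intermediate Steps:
H = 226307/7 (H = -5/7 + (⅐)*226312 = -5/7 + 226312/7 = 226307/7 ≈ 32330.)
s(R) = 3 (s(R) = 4 - 1*1 = 4 - 1 = 3)
p(y) = -3 + (-158 + y)*(521 + y) (p(y) = -3 + (y - 158)*(y + 521) = -3 + (-158 + y)*(521 + y))
q(f) = 3 - f
(p(153) + H)*(q(8)*103 - 308820) = ((-82321 + 153² + 363*153) + 226307/7)*((3 - 1*8)*103 - 308820) = ((-82321 + 23409 + 55539) + 226307/7)*((3 - 8)*103 - 308820) = (-3373 + 226307/7)*(-5*103 - 308820) = 202696*(-515 - 308820)/7 = (202696/7)*(-309335) = -62700967160/7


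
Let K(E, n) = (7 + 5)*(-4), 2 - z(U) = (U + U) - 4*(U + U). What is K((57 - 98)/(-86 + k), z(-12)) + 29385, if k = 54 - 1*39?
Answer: 29337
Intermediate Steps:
k = 15 (k = 54 - 39 = 15)
z(U) = 2 + 6*U (z(U) = 2 - ((U + U) - 4*(U + U)) = 2 - (2*U - 8*U) = 2 - (-6)*U = 2 + 6*U)
K(E, n) = -48 (K(E, n) = 12*(-4) = -48)
K((57 - 98)/(-86 + k), z(-12)) + 29385 = -48 + 29385 = 29337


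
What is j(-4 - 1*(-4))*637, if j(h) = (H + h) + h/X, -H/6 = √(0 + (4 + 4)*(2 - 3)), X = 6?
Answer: -7644*I*√2 ≈ -10810.0*I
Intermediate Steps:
H = -12*I*√2 (H = -6*√(0 + (4 + 4)*(2 - 3)) = -6*√(0 + 8*(-1)) = -6*√(0 - 8) = -12*I*√2 ≈ -16.971*I)
j(h) = 7*h/6 - 12*I*√2 (j(h) = (-12*I*√2 + h) + h/6 = (h - 12*I*√2) + h*(⅙) = (h - 12*I*√2) + h/6 = 7*h/6 - 12*I*√2)
j(-4 - 1*(-4))*637 = (7*(-4 - 1*(-4))/6 - 12*I*√2)*637 = (7*(-4 + 4)/6 - 12*I*√2)*637 = ((7/6)*0 - 12*I*√2)*637 = (0 - 12*I*√2)*637 = -12*I*√2*637 = -7644*I*√2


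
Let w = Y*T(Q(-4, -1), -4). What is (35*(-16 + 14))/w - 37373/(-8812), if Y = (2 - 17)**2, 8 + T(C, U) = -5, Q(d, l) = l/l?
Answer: 21986573/5155020 ≈ 4.2651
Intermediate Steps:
Q(d, l) = 1
T(C, U) = -13 (T(C, U) = -8 - 5 = -13)
Y = 225 (Y = (-15)**2 = 225)
w = -2925 (w = 225*(-13) = -2925)
(35*(-16 + 14))/w - 37373/(-8812) = (35*(-16 + 14))/(-2925) - 37373/(-8812) = (35*(-2))*(-1/2925) - 37373*(-1/8812) = -70*(-1/2925) + 37373/8812 = 14/585 + 37373/8812 = 21986573/5155020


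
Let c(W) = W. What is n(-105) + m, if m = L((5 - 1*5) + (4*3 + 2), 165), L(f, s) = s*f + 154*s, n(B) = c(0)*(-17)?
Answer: 27720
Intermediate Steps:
n(B) = 0 (n(B) = 0*(-17) = 0)
L(f, s) = 154*s + f*s (L(f, s) = f*s + 154*s = 154*s + f*s)
m = 27720 (m = 165*(154 + ((5 - 1*5) + (4*3 + 2))) = 165*(154 + ((5 - 5) + (12 + 2))) = 165*(154 + (0 + 14)) = 165*(154 + 14) = 165*168 = 27720)
n(-105) + m = 0 + 27720 = 27720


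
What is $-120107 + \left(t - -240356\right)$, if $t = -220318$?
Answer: $-100069$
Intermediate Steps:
$-120107 + \left(t - -240356\right) = -120107 - -20038 = -120107 + \left(-220318 + 240356\right) = -120107 + 20038 = -100069$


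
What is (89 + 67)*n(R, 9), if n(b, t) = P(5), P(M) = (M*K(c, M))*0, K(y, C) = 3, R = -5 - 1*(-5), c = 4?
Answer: 0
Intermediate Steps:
R = 0 (R = -5 + 5 = 0)
P(M) = 0 (P(M) = (M*3)*0 = (3*M)*0 = 0)
n(b, t) = 0
(89 + 67)*n(R, 9) = (89 + 67)*0 = 156*0 = 0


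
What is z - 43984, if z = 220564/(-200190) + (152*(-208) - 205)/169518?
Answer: -248779392893237/5655968070 ≈ -43985.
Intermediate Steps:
z = -7293302357/5655968070 (z = 220564*(-1/200190) + (-31616 - 205)*(1/169518) = -110282/100095 - 31821*1/169518 = -110282/100095 - 10607/56506 = -7293302357/5655968070 ≈ -1.2895)
z - 43984 = -7293302357/5655968070 - 43984 = -248779392893237/5655968070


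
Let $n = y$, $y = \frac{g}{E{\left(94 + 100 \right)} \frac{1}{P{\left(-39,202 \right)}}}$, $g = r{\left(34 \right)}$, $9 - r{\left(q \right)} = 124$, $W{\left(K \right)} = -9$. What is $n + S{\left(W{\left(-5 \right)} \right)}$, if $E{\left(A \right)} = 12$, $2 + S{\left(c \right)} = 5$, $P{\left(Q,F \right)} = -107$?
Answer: $\frac{12341}{12} \approx 1028.4$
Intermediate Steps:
$r{\left(q \right)} = -115$ ($r{\left(q \right)} = 9 - 124 = -115$)
$S{\left(c \right)} = 3$ ($S{\left(c \right)} = -2 + 5 = 3$)
$g = -115$
$y = \frac{12305}{12}$ ($y = - \frac{115}{12 \frac{1}{-107}} = - \frac{115}{12 \left(- \frac{1}{107}\right)} = - \frac{115}{- \frac{12}{107}} = \left(-115\right) \left(- \frac{107}{12}\right) = \frac{12305}{12} \approx 1025.4$)
$n = \frac{12305}{12} \approx 1025.4$
$n + S{\left(W{\left(-5 \right)} \right)} = \frac{12305}{12} + 3 = \frac{12341}{12}$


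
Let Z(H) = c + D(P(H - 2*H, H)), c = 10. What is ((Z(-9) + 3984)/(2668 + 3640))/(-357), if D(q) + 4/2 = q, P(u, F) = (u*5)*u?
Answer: -4397/2251956 ≈ -0.0019525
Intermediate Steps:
P(u, F) = 5*u² (P(u, F) = (5*u)*u = 5*u²)
D(q) = -2 + q
Z(H) = 8 + 5*H² (Z(H) = 10 + (-2 + 5*(H - 2*H)²) = 10 + (-2 + 5*(-H)²) = 10 + (-2 + 5*H²) = 8 + 5*H²)
((Z(-9) + 3984)/(2668 + 3640))/(-357) = (((8 + 5*(-9)²) + 3984)/(2668 + 3640))/(-357) = (((8 + 5*81) + 3984)/6308)*(-1/357) = (((8 + 405) + 3984)*(1/6308))*(-1/357) = ((413 + 3984)*(1/6308))*(-1/357) = (4397*(1/6308))*(-1/357) = (4397/6308)*(-1/357) = -4397/2251956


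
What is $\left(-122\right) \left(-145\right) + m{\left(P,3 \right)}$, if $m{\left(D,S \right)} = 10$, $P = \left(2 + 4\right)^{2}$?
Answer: $17700$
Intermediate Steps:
$P = 36$ ($P = 6^{2} = 36$)
$\left(-122\right) \left(-145\right) + m{\left(P,3 \right)} = \left(-122\right) \left(-145\right) + 10 = 17690 + 10 = 17700$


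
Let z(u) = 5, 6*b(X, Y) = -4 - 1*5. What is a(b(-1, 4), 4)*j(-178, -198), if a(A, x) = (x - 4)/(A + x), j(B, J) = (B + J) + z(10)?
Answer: 0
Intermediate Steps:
b(X, Y) = -3/2 (b(X, Y) = (-4 - 1*5)/6 = (-4 - 5)/6 = (1/6)*(-9) = -3/2)
j(B, J) = 5 + B + J (j(B, J) = (B + J) + 5 = 5 + B + J)
a(A, x) = (-4 + x)/(A + x)
a(b(-1, 4), 4)*j(-178, -198) = ((-4 + 4)/(-3/2 + 4))*(5 - 178 - 198) = (0/(5/2))*(-371) = ((2/5)*0)*(-371) = 0*(-371) = 0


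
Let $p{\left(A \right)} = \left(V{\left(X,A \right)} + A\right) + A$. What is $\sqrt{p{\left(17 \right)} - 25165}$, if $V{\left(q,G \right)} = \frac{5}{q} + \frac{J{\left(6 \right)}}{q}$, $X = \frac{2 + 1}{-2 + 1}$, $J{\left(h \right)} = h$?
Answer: $\frac{2 i \sqrt{56553}}{3} \approx 158.54 i$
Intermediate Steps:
$X = -3$ ($X = \frac{3}{-1} = 3 \left(-1\right) = -3$)
$V{\left(q,G \right)} = \frac{11}{q}$ ($V{\left(q,G \right)} = \frac{5}{q} + \frac{6}{q} = \frac{11}{q}$)
$p{\left(A \right)} = - \frac{11}{3} + 2 A$ ($p{\left(A \right)} = \left(\frac{11}{-3} + A\right) + A = \left(11 \left(- \frac{1}{3}\right) + A\right) + A = \left(- \frac{11}{3} + A\right) + A = - \frac{11}{3} + 2 A$)
$\sqrt{p{\left(17 \right)} - 25165} = \sqrt{\left(- \frac{11}{3} + 2 \cdot 17\right) - 25165} = \sqrt{\left(- \frac{11}{3} + 34\right) - 25165} = \sqrt{\frac{91}{3} - 25165} = \sqrt{- \frac{75404}{3}} = \frac{2 i \sqrt{56553}}{3}$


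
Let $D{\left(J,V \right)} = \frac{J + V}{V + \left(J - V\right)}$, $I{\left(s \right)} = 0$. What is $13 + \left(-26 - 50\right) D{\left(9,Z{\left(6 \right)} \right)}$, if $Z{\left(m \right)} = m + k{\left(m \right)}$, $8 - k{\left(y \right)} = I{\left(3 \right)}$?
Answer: $- \frac{1631}{9} \approx -181.22$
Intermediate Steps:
$k{\left(y \right)} = 8$ ($k{\left(y \right)} = 8 - 0 = 8 + 0 = 8$)
$Z{\left(m \right)} = 8 + m$ ($Z{\left(m \right)} = m + 8 = 8 + m$)
$D{\left(J,V \right)} = \frac{J + V}{J}$
$13 + \left(-26 - 50\right) D{\left(9,Z{\left(6 \right)} \right)} = 13 + \left(-26 - 50\right) \frac{9 + \left(8 + 6\right)}{9} = 13 + \left(-26 - 50\right) \frac{9 + 14}{9} = 13 - 76 \cdot \frac{1}{9} \cdot 23 = 13 - \frac{1748}{9} = - \frac{1631}{9}$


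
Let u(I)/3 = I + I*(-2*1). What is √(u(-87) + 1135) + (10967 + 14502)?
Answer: 25469 + 2*√349 ≈ 25506.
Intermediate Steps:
u(I) = -3*I (u(I) = 3*(I + I*(-2*1)) = 3*(I + I*(-2)) = 3*(I - 2*I) = 3*(-I) = -3*I)
√(u(-87) + 1135) + (10967 + 14502) = √(-3*(-87) + 1135) + (10967 + 14502) = √(261 + 1135) + 25469 = √1396 + 25469 = 2*√349 + 25469 = 25469 + 2*√349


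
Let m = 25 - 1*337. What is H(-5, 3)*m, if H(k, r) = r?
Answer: -936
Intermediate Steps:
m = -312 (m = 25 - 337 = -312)
H(-5, 3)*m = 3*(-312) = -936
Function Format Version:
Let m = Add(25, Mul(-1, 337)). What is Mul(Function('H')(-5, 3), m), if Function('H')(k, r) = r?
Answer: -936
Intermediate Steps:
m = -312 (m = Add(25, -337) = -312)
Mul(Function('H')(-5, 3), m) = Mul(3, -312) = -936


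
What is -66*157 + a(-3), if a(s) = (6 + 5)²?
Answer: -10241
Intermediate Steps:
a(s) = 121 (a(s) = 11² = 121)
-66*157 + a(-3) = -66*157 + 121 = -10362 + 121 = -10241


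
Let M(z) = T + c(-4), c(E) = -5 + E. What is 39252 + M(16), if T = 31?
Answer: 39274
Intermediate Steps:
M(z) = 22 (M(z) = 31 + (-5 - 4) = 31 - 9 = 22)
39252 + M(16) = 39252 + 22 = 39274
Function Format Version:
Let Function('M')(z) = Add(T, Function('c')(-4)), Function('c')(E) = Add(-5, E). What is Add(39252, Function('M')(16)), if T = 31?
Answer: 39274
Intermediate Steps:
Function('M')(z) = 22 (Function('M')(z) = Add(31, Add(-5, -4)) = Add(31, -9) = 22)
Add(39252, Function('M')(16)) = Add(39252, 22) = 39274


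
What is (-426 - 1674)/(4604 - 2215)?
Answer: -2100/2389 ≈ -0.87903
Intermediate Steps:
(-426 - 1674)/(4604 - 2215) = -2100/2389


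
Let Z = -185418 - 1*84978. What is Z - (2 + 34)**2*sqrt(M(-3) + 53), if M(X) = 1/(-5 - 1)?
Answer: -270396 - 216*sqrt(1902) ≈ -2.7982e+5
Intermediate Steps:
M(X) = -1/6 (M(X) = 1/(-6) = -1/6)
Z = -270396 (Z = -185418 - 84978 = -270396)
Z - (2 + 34)**2*sqrt(M(-3) + 53) = -270396 - (2 + 34)**2*sqrt(-1/6 + 53) = -270396 - 36**2*sqrt(317/6) = -270396 - 1296*sqrt(1902)/6 = -270396 - 216*sqrt(1902)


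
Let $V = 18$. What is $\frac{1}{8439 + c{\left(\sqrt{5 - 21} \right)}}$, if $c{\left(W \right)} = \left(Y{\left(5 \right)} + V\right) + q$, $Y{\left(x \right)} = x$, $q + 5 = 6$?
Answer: $\frac{1}{8463} \approx 0.00011816$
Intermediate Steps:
$q = 1$ ($q = -5 + 6 = 1$)
$c{\left(W \right)} = 24$ ($c{\left(W \right)} = \left(5 + 18\right) + 1 = 23 + 1 = 24$)
$\frac{1}{8439 + c{\left(\sqrt{5 - 21} \right)}} = \frac{1}{8439 + 24} = \frac{1}{8463}$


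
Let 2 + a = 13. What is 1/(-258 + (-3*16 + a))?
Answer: -1/295 ≈ -0.0033898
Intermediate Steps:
a = 11 (a = -2 + 13 = 11)
1/(-258 + (-3*16 + a)) = 1/(-258 + (-3*16 + 11)) = 1/(-258 + (-48 + 11)) = 1/(-258 - 37) = 1/(-295) = -1/295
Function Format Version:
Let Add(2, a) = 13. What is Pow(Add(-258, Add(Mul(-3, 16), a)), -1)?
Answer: Rational(-1, 295) ≈ -0.0033898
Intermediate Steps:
a = 11 (a = Add(-2, 13) = 11)
Pow(Add(-258, Add(Mul(-3, 16), a)), -1) = Pow(Add(-258, Add(Mul(-3, 16), 11)), -1) = Pow(Add(-258, Add(-48, 11)), -1) = Pow(Add(-258, -37), -1) = Pow(-295, -1) = Rational(-1, 295)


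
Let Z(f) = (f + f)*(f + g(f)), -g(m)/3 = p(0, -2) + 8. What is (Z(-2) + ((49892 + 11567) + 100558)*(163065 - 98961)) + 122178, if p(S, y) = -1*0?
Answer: 10386060050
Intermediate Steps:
p(S, y) = 0
g(m) = -24 (g(m) = -3*(0 + 8) = -3*8 = -24)
Z(f) = 2*f*(-24 + f) (Z(f) = (f + f)*(f - 24) = (2*f)*(-24 + f) = 2*f*(-24 + f))
(Z(-2) + ((49892 + 11567) + 100558)*(163065 - 98961)) + 122178 = (2*(-2)*(-24 - 2) + ((49892 + 11567) + 100558)*(163065 - 98961)) + 122178 = (2*(-2)*(-26) + (61459 + 100558)*64104) + 122178 = (104 + 162017*64104) + 122178 = (104 + 10385937768) + 122178 = 10385937872 + 122178 = 10386060050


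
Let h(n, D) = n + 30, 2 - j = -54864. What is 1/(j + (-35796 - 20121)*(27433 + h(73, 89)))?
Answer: -1/1539675646 ≈ -6.4949e-10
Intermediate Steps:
j = 54866 (j = 2 - 1*(-54864) = 2 + 54864 = 54866)
h(n, D) = 30 + n
1/(j + (-35796 - 20121)*(27433 + h(73, 89))) = 1/(54866 + (-35796 - 20121)*(27433 + (30 + 73))) = 1/(54866 - 55917*(27433 + 103)) = 1/(54866 - 55917*27536) = 1/(54866 - 1539730512) = 1/(-1539675646) = -1/1539675646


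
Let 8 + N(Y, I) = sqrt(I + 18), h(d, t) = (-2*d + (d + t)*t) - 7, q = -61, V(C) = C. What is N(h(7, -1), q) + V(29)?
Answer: 21 + I*sqrt(43) ≈ 21.0 + 6.5574*I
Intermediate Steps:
h(d, t) = -7 - 2*d + t*(d + t) (h(d, t) = (-2*d + t*(d + t)) - 7 = -7 - 2*d + t*(d + t))
N(Y, I) = -8 + sqrt(18 + I) (N(Y, I) = -8 + sqrt(I + 18) = -8 + sqrt(18 + I))
N(h(7, -1), q) + V(29) = (-8 + sqrt(18 - 61)) + 29 = (-8 + sqrt(-43)) + 29 = (-8 + I*sqrt(43)) + 29 = 21 + I*sqrt(43)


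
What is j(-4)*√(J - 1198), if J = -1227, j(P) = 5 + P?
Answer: 5*I*√97 ≈ 49.244*I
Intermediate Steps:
j(-4)*√(J - 1198) = (5 - 4)*√(-1227 - 1198) = 1*√(-2425) = 1*(5*I*√97) = 5*I*√97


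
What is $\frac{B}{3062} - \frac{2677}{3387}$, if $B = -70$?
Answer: $- \frac{4217032}{5185497} \approx -0.81324$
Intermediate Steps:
$\frac{B}{3062} - \frac{2677}{3387} = - \frac{70}{3062} - \frac{2677}{3387} = \left(-70\right) \frac{1}{3062} - \frac{2677}{3387} = - \frac{35}{1531} - \frac{2677}{3387} = - \frac{4217032}{5185497}$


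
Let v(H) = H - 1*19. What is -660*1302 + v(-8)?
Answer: -859347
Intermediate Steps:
v(H) = -19 + H (v(H) = H - 19 = -19 + H)
-660*1302 + v(-8) = -660*1302 + (-19 - 8) = -859320 - 27 = -859347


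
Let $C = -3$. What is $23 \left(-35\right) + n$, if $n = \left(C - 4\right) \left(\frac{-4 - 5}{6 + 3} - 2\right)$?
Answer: $-784$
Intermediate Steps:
$n = 21$ ($n = \left(-3 - 4\right) \left(\frac{-4 - 5}{6 + 3} - 2\right) = - 7 \left(- \frac{9}{9} - 2\right) = - 7 \left(\left(-9\right) \frac{1}{9} - 2\right) = - 7 \left(-1 - 2\right) = \left(-7\right) \left(-3\right) = 21$)
$23 \left(-35\right) + n = 23 \left(-35\right) + 21 = -805 + 21 = -784$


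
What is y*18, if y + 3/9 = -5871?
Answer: -105684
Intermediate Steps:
y = -17614/3 (y = -1/3 - 5871 = -17614/3 ≈ -5871.3)
y*18 = -17614/3*18 = -105684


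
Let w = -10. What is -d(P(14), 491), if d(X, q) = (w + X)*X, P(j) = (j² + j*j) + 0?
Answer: -149744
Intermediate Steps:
P(j) = 2*j² (P(j) = (j² + j²) + 0 = 2*j² + 0 = 2*j²)
d(X, q) = X*(-10 + X) (d(X, q) = (-10 + X)*X = X*(-10 + X))
-d(P(14), 491) = -2*14²*(-10 + 2*14²) = -2*196*(-10 + 2*196) = -392*(-10 + 392) = -392*382 = -1*149744 = -149744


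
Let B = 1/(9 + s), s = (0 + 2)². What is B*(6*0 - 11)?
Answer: -11/13 ≈ -0.84615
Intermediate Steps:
s = 4 (s = 2² = 4)
B = 1/13 (B = 1/(9 + 4) = 1/13 ≈ 0.076923)
B*(6*0 - 11) = (6*0 - 11)/13 = (0 - 11)/13 = (1/13)*(-11) = -11/13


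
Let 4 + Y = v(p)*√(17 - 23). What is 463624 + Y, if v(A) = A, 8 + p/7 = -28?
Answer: 463620 - 252*I*√6 ≈ 4.6362e+5 - 617.27*I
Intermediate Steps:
p = -252 (p = -56 + 7*(-28) = -56 - 196 = -252)
Y = -4 - 252*I*√6 (Y = -4 - 252*√(17 - 23) = -4 - 252*I*√6 ≈ -4.0 - 617.27*I)
463624 + Y = 463624 + (-4 - 252*I*√6) = 463620 - 252*I*√6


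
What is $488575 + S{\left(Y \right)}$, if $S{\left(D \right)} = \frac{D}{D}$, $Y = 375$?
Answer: $488576$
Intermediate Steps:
$S{\left(D \right)} = 1$
$488575 + S{\left(Y \right)} = 488575 + 1 = 488576$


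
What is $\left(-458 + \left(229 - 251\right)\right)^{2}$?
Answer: $230400$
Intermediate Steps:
$\left(-458 + \left(229 - 251\right)\right)^{2} = \left(-458 - 22\right)^{2} = \left(-480\right)^{2} = 230400$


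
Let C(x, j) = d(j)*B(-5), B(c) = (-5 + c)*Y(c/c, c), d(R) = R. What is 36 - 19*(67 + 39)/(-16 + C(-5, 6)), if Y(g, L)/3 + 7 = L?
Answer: 37585/1072 ≈ 35.061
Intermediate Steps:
Y(g, L) = -21 + 3*L
B(c) = (-21 + 3*c)*(-5 + c) (B(c) = (-5 + c)*(-21 + 3*c) = (-21 + 3*c)*(-5 + c))
C(x, j) = 360*j (C(x, j) = j*(3*(-7 - 5)*(-5 - 5)) = j*(3*(-12)*(-10)) = j*360 = 360*j)
36 - 19*(67 + 39)/(-16 + C(-5, 6)) = 36 - 19*(67 + 39)/(-16 + 360*6) = 36 - 2014/(-16 + 2160) = 36 - 2014/2144 = 36 - 19*53/1072 = 36 - 1007/1072 = 37585/1072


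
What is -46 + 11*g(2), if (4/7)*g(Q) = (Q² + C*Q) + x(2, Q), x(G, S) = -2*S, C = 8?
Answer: 262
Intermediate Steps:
g(Q) = 7*Q²/4 + 21*Q/2 (g(Q) = 7*((Q² + 8*Q) - 2*Q)/4 = 7*(Q² + 6*Q)/4 = 7*Q²/4 + 21*Q/2)
-46 + 11*g(2) = -46 + 11*((7/4)*2*(6 + 2)) = -46 + 11*((7/4)*2*8) = -46 + 11*28 = -46 + 308 = 262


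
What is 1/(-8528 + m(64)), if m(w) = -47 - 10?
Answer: -1/8585 ≈ -0.00011648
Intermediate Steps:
m(w) = -57
1/(-8528 + m(64)) = 1/(-8528 - 57) = 1/(-8585) = -1/8585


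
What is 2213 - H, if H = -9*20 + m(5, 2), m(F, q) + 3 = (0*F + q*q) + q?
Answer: 2390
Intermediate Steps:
m(F, q) = -3 + q + q² (m(F, q) = -3 + ((0*F + q*q) + q) = -3 + ((0 + q²) + q) = -3 + (q² + q) = -3 + (q + q²) = -3 + q + q²)
H = -177 (H = -9*20 + (-3 + 2 + 2²) = -180 + (-3 + 2 + 4) = -180 + 3 = -177)
2213 - H = 2213 - 1*(-177) = 2213 + 177 = 2390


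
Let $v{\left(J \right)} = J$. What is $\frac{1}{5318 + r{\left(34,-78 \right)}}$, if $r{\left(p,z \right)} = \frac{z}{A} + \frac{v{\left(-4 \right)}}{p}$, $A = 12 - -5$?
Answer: $\frac{17}{90326} \approx 0.00018821$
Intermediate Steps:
$A = 17$ ($A = 12 + 5 = 17$)
$r{\left(p,z \right)} = - \frac{4}{p} + \frac{z}{17}$ ($r{\left(p,z \right)} = \frac{z}{17} - \frac{4}{p} = - \frac{4}{p} + \frac{z}{17}$)
$\frac{1}{5318 + r{\left(34,-78 \right)}} = \frac{1}{5318 - \left(\frac{78}{17} + \frac{4}{34}\right)} = \frac{1}{5318 - \frac{80}{17}} = \frac{1}{\frac{90326}{17}} = \frac{17}{90326}$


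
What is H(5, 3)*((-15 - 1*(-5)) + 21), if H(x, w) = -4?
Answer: -44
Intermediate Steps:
H(5, 3)*((-15 - 1*(-5)) + 21) = -4*((-15 - 1*(-5)) + 21) = -4*((-15 + 5) + 21) = -4*(-10 + 21) = -4*11 = -44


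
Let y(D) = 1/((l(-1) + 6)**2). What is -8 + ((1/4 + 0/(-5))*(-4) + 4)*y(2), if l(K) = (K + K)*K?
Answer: -509/64 ≈ -7.9531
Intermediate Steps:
l(K) = 2*K**2 (l(K) = (2*K)*K = 2*K**2)
y(D) = 1/64 (y(D) = 1/((2*(-1)**2 + 6)**2) = 1/((2*1 + 6)**2) = 1/((2 + 6)**2) = 1/(8**2) = 1/64)
-8 + ((1/4 + 0/(-5))*(-4) + 4)*y(2) = -8 + ((1/4 + 0/(-5))*(-4) + 4)*(1/64) = -8 + ((1*(1/4) + 0*(-1/5))*(-4) + 4)*(1/64) = -8 + ((1/4 + 0)*(-4) + 4)*(1/64) = -8 + ((1/4)*(-4) + 4)*(1/64) = -8 + (-1 + 4)*(1/64) = -8 + 3*(1/64) = -8 + 3/64 = -509/64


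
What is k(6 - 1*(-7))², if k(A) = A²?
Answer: 28561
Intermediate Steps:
k(6 - 1*(-7))² = ((6 - 1*(-7))²)² = ((6 + 7)²)² = (13²)² = 169² = 28561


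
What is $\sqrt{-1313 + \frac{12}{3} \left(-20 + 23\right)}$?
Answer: $i \sqrt{1301} \approx 36.069 i$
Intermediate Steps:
$\sqrt{-1313 + \frac{12}{3} \left(-20 + 23\right)} = \sqrt{-1313 + 12 \cdot \frac{1}{3} \cdot 3} = \sqrt{-1313 + 4 \cdot 3} = \sqrt{-1313 + 12} = \sqrt{-1301} = i \sqrt{1301}$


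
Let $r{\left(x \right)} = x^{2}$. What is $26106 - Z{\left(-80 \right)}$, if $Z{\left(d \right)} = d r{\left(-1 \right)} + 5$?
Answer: $26181$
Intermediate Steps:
$Z{\left(d \right)} = 5 + d$ ($Z{\left(d \right)} = d \left(-1\right)^{2} + 5 = d 1 + 5 = d + 5 = 5 + d$)
$26106 - Z{\left(-80 \right)} = 26106 - \left(5 - 80\right) = 26106 - -75 = 26106 + 75 = 26181$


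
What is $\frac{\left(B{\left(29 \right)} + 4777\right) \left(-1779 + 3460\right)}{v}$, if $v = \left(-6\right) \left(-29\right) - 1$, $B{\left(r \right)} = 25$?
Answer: $\frac{8072162}{173} \approx 46660.0$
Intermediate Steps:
$v = 173$ ($v = 174 - 1 = 173$)
$\frac{\left(B{\left(29 \right)} + 4777\right) \left(-1779 + 3460\right)}{v} = \frac{\left(25 + 4777\right) \left(-1779 + 3460\right)}{173} = 4802 \cdot 1681 \cdot \frac{1}{173} = 8072162 \cdot \frac{1}{173} = \frac{8072162}{173}$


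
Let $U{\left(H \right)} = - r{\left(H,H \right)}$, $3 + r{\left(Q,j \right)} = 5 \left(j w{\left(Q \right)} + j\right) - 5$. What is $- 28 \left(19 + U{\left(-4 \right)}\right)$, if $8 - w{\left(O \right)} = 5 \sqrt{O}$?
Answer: $-5796 + 5600 i \approx -5796.0 + 5600.0 i$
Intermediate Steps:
$w{\left(O \right)} = 8 - 5 \sqrt{O}$
$r{\left(Q,j \right)} = -8 + 5 j + 5 j \left(8 - 5 \sqrt{Q}\right)$ ($r{\left(Q,j \right)} = -3 + \left(5 \left(j \left(8 - 5 \sqrt{Q}\right) + j\right) - 5\right) = -3 + \left(5 \left(j + j \left(8 - 5 \sqrt{Q}\right)\right) - 5\right) = -3 - \left(5 - 5 j - 5 j \left(8 - 5 \sqrt{Q}\right)\right) = -3 + \left(-5 + 5 j + 5 j \left(8 - 5 \sqrt{Q}\right)\right) = -8 + 5 j + 5 j \left(8 - 5 \sqrt{Q}\right)$)
$U{\left(H \right)} = 8 - 45 H + 25 H^{\frac{3}{2}}$ ($U{\left(H \right)} = - (-8 + 45 H - 25 H \sqrt{H}) = - (-8 + 45 H - 25 H^{\frac{3}{2}}) = - (-8 - 25 H^{\frac{3}{2}} + 45 H) = 8 - 45 H + 25 H^{\frac{3}{2}}$)
$- 28 \left(19 + U{\left(-4 \right)}\right) = - 28 \left(19 + \left(8 - -180 + 25 \left(-4\right)^{\frac{3}{2}}\right)\right) = - 28 \left(19 + \left(8 + 180 + 25 \left(- 8 i\right)\right)\right) = - 28 \left(19 + \left(8 + 180 - 200 i\right)\right) = - 28 \left(19 + \left(188 - 200 i\right)\right) = - 28 \left(207 - 200 i\right) = -5796 + 5600 i$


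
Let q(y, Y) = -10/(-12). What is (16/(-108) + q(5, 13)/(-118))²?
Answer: 978121/40602384 ≈ 0.024090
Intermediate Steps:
q(y, Y) = ⅚ (q(y, Y) = -10*(-1/12) = ⅚)
(16/(-108) + q(5, 13)/(-118))² = (16/(-108) + (⅚)/(-118))² = (16*(-1/108) + (⅚)*(-1/118))² = (-4/27 - 5/708)² = (-989/6372)² = 978121/40602384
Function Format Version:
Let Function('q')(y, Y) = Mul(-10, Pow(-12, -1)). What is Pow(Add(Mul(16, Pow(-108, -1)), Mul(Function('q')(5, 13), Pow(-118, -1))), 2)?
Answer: Rational(978121, 40602384) ≈ 0.024090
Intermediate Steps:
Function('q')(y, Y) = Rational(5, 6) (Function('q')(y, Y) = Mul(-10, Rational(-1, 12)) = Rational(5, 6))
Pow(Add(Mul(16, Pow(-108, -1)), Mul(Function('q')(5, 13), Pow(-118, -1))), 2) = Pow(Add(Mul(16, Pow(-108, -1)), Mul(Rational(5, 6), Pow(-118, -1))), 2) = Pow(Add(Mul(16, Rational(-1, 108)), Mul(Rational(5, 6), Rational(-1, 118))), 2) = Pow(Add(Rational(-4, 27), Rational(-5, 708)), 2) = Pow(Rational(-989, 6372), 2) = Rational(978121, 40602384)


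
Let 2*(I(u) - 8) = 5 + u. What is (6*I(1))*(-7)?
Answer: -462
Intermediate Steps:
I(u) = 21/2 + u/2 (I(u) = 8 + (5 + u)/2 = 8 + (5/2 + u/2) = 21/2 + u/2)
(6*I(1))*(-7) = (6*(21/2 + (½)*1))*(-7) = (6*(21/2 + ½))*(-7) = (6*11)*(-7) = 66*(-7) = -462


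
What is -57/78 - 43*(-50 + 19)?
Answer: 34639/26 ≈ 1332.3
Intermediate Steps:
-57/78 - 43*(-50 + 19) = -57*1/78 - 43*(-31) = -19/26 + 1333 = 34639/26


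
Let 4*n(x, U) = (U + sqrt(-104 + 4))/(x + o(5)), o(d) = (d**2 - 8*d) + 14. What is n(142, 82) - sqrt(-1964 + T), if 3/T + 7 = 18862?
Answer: 41/282 + 5*I/282 - I*sqrt(77580399615)/6285 ≈ 0.14539 - 44.299*I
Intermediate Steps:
T = 1/6285 (T = 3/(-7 + 18862) = 3/18855 = 3*(1/18855) = 1/6285 ≈ 0.00015911)
o(d) = 14 + d**2 - 8*d
n(x, U) = (U + 10*I)/(4*(-1 + x)) (n(x, U) = ((U + sqrt(-104 + 4))/(x + (14 + 5**2 - 8*5)))/4 = ((U + sqrt(-100))/(x + (14 + 25 - 40)))/4 = ((U + 10*I)/(x - 1))/4 = ((U + 10*I)/(-1 + x))/4 = (U + 10*I)/(4*(-1 + x)))
n(142, 82) - sqrt(-1964 + T) = (82 + 10*I)/(4*(-1 + 142)) - sqrt(-1964 + 1/6285) = (1/4)*(82 + 10*I)/141 - sqrt(-12343739/6285) = (1/4)*(1/141)*(82 + 10*I) - I*sqrt(77580399615)/6285 = (41/282 + 5*I/282) - I*sqrt(77580399615)/6285 = 41/282 + 5*I/282 - I*sqrt(77580399615)/6285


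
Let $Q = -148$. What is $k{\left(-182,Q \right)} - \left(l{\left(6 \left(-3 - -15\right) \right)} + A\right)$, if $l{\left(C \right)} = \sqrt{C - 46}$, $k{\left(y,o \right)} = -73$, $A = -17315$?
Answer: $17242 - \sqrt{26} \approx 17237.0$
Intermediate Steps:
$l{\left(C \right)} = \sqrt{-46 + C}$
$k{\left(-182,Q \right)} - \left(l{\left(6 \left(-3 - -15\right) \right)} + A\right) = -73 - \left(\sqrt{-46 + 6 \left(-3 - -15\right)} - 17315\right) = -73 - \left(\sqrt{-46 + 6 \left(-3 + 15\right)} - 17315\right) = -73 - \left(\sqrt{-46 + 6 \cdot 12} - 17315\right) = -73 - \left(\sqrt{-46 + 72} - 17315\right) = -73 - \left(\sqrt{26} - 17315\right) = -73 - \left(-17315 + \sqrt{26}\right) = -73 + \left(17315 - \sqrt{26}\right) = 17242 - \sqrt{26}$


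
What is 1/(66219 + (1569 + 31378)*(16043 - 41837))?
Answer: -1/849768699 ≈ -1.1768e-9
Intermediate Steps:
1/(66219 + (1569 + 31378)*(16043 - 41837)) = 1/(66219 + 32947*(-25794)) = 1/(66219 - 849834918) = 1/(-849768699) = -1/849768699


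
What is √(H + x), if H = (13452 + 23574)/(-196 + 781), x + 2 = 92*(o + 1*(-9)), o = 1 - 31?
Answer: 2*I*√3725085/65 ≈ 59.386*I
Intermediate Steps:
o = -30
x = -3590 (x = -2 + 92*(-30 + 1*(-9)) = -2 + 92*(-30 - 9) = -2 + 92*(-39) = -2 - 3588 = -3590)
H = 4114/65 (H = 37026/585 = 37026*(1/585) = 4114/65 ≈ 63.292)
√(H + x) = √(4114/65 - 3590) = √(-229236/65) = 2*I*√3725085/65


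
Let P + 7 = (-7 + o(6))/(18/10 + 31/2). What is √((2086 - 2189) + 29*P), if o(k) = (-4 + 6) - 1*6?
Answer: 8*I*√151721/173 ≈ 18.012*I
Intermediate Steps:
o(k) = -4 (o(k) = 2 - 6 = -4)
P = -1321/173 (P = -7 + (-7 - 4)/(18/10 + 31/2) = -7 - 11/(18*(⅒) + 31*(½)) = -7 - 11/(9/5 + 31/2) = -7 - 11/173/10 = -7 - 11*10/173 = -7 - 110/173 = -1321/173 ≈ -7.6358)
√((2086 - 2189) + 29*P) = √((2086 - 2189) + 29*(-1321/173)) = √(-103 - 38309/173) = √(-56128/173) = 8*I*√151721/173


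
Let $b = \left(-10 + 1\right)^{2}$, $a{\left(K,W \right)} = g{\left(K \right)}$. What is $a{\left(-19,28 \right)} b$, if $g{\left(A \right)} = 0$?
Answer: $0$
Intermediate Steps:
$a{\left(K,W \right)} = 0$
$b = 81$ ($b = \left(-9\right)^{2} = 81$)
$a{\left(-19,28 \right)} b = 0 \cdot 81 = 0$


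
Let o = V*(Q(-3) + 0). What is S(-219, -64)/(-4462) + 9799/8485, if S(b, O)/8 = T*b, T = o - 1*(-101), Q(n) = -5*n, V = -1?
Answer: 661087529/18930035 ≈ 34.923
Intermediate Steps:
o = -15 (o = -(-5*(-3) + 0) = -(15 + 0) = -1*15 = -15)
T = 86 (T = -15 - 1*(-101) = -15 + 101 = 86)
S(b, O) = 688*b (S(b, O) = 8*(86*b) = 688*b)
S(-219, -64)/(-4462) + 9799/8485 = (688*(-219))/(-4462) + 9799/8485 = -150672*(-1/4462) + 9799*(1/8485) = 75336/2231 + 9799/8485 = 661087529/18930035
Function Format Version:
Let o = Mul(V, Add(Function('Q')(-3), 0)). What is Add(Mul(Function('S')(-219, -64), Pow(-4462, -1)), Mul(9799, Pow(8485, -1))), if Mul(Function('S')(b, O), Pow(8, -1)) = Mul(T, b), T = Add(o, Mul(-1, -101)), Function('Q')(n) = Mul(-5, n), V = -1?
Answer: Rational(661087529, 18930035) ≈ 34.923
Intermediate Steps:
o = -15 (o = Mul(-1, Add(Mul(-5, -3), 0)) = Mul(-1, Add(15, 0)) = Mul(-1, 15) = -15)
T = 86 (T = Add(-15, Mul(-1, -101)) = Add(-15, 101) = 86)
Function('S')(b, O) = Mul(688, b) (Function('S')(b, O) = Mul(8, Mul(86, b)) = Mul(688, b))
Add(Mul(Function('S')(-219, -64), Pow(-4462, -1)), Mul(9799, Pow(8485, -1))) = Add(Mul(Mul(688, -219), Pow(-4462, -1)), Mul(9799, Pow(8485, -1))) = Add(Mul(-150672, Rational(-1, 4462)), Mul(9799, Rational(1, 8485))) = Add(Rational(75336, 2231), Rational(9799, 8485)) = Rational(661087529, 18930035)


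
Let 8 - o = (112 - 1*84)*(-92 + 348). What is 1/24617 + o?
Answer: -176257719/24617 ≈ -7160.0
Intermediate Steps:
o = -7160 (o = 8 - (112 - 1*84)*(-92 + 348) = 8 - (112 - 84)*256 = 8 - 28*256 = 8 - 1*7168 = 8 - 7168 = -7160)
1/24617 + o = 1/24617 - 7160 = -176257719/24617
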